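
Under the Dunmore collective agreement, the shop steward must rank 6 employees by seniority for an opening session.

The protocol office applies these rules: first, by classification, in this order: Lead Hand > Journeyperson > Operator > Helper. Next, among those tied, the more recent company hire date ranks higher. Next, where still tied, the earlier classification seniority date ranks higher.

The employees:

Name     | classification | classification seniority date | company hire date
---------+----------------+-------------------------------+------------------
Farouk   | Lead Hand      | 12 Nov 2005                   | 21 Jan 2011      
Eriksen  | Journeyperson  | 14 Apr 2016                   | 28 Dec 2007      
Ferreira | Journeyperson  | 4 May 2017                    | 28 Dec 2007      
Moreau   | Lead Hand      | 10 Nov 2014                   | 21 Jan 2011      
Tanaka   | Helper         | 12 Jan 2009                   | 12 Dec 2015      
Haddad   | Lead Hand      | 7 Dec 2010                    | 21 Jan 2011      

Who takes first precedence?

Farouk

By classification: Farouk, Haddad and Moreau (Lead Hand); then Eriksen and Ferreira (Journeyperson); then Tanaka (Helper).
Farouk, Haddad and Moreau all have company hire date 21 Jan 2011, so the next rule applies.
Among Farouk, Haddad and Moreau, by classification seniority date (earlier first): Farouk (12 Nov 2005) before Haddad (7 Dec 2010) before Moreau (10 Nov 2014).
Eriksen and Ferreira both have company hire date 28 Dec 2007, so the next rule applies.
Among Eriksen and Ferreira, by classification seniority date (earlier first): Eriksen (14 Apr 2016) before Ferreira (4 May 2017).
Order: Farouk, Haddad, Moreau, Eriksen, Ferreira, Tanaka.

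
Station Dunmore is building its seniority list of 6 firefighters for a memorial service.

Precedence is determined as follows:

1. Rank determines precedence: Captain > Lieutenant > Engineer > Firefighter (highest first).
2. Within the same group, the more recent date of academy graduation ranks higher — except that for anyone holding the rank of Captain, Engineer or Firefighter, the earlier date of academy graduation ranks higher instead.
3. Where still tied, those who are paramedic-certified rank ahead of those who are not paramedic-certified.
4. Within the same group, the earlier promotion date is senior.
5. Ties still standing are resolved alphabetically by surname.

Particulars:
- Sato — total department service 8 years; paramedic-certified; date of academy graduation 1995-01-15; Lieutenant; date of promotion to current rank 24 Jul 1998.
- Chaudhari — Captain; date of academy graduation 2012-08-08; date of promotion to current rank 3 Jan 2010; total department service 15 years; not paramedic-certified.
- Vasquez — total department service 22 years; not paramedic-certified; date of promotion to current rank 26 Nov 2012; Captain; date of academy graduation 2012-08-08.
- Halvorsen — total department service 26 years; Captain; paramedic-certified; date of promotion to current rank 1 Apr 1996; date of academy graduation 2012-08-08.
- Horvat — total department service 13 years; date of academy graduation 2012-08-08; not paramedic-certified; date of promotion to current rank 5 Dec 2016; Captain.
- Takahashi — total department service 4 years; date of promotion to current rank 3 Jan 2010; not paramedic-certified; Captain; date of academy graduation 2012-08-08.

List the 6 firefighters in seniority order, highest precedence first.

Halvorsen, Chaudhari, Takahashi, Vasquez, Horvat, Sato

By rank: Halvorsen, Chaudhari, Takahashi, Vasquez and Horvat (Captain); then Sato (Lieutenant).
Halvorsen, Chaudhari, Takahashi, Vasquez and Horvat all have date of academy graduation 2012-08-08, so the next rule applies.
Among Halvorsen, Chaudhari, Takahashi, Vasquez and Horvat, paramedic-certified before not paramedic-certified: Halvorsen (paramedic-certified) before Chaudhari, Takahashi, Vasquez and Horvat (not paramedic-certified).
Among Chaudhari, Takahashi, Vasquez and Horvat, by date of promotion to current rank (earlier first): Chaudhari and Takahashi (3 Jan 2010) before Vasquez (26 Nov 2012) before Horvat (5 Dec 2016).
Among Chaudhari and Takahashi, alphabetically by surname: Chaudhari before Takahashi.
Full order: Halvorsen, Chaudhari, Takahashi, Vasquez, Horvat, Sato.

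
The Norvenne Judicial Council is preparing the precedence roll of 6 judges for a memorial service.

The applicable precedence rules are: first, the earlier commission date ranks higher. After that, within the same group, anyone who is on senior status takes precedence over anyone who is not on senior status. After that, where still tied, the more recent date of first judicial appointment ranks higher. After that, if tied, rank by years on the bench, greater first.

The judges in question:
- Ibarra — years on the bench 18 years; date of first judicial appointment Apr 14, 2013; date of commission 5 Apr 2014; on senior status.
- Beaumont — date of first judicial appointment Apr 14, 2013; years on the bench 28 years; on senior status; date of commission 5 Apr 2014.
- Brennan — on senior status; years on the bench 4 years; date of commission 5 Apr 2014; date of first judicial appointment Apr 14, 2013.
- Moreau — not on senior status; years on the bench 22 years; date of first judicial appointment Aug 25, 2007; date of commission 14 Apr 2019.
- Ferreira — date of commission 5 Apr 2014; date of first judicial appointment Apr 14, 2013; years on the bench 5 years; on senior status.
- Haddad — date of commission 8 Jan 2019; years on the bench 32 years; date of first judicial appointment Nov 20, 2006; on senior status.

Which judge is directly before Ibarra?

By date of commission (earlier first): Beaumont, Ibarra, Ferreira and Brennan (each 5 Apr 2014); then Haddad (8 Jan 2019); then Moreau (14 Apr 2019).
Beaumont, Ibarra, Ferreira and Brennan are each on senior status, so the next rule applies.
Beaumont, Ibarra, Ferreira and Brennan all have date of first judicial appointment Apr 14, 2013, so the next rule applies.
Among Beaumont, Ibarra, Ferreira and Brennan, by years on the bench (higher first): Beaumont (28 years) before Ibarra (18 years) before Ferreira (5 years) before Brennan (4 years).
Order: Beaumont, Ibarra, Ferreira, Brennan, Haddad, Moreau.

Beaumont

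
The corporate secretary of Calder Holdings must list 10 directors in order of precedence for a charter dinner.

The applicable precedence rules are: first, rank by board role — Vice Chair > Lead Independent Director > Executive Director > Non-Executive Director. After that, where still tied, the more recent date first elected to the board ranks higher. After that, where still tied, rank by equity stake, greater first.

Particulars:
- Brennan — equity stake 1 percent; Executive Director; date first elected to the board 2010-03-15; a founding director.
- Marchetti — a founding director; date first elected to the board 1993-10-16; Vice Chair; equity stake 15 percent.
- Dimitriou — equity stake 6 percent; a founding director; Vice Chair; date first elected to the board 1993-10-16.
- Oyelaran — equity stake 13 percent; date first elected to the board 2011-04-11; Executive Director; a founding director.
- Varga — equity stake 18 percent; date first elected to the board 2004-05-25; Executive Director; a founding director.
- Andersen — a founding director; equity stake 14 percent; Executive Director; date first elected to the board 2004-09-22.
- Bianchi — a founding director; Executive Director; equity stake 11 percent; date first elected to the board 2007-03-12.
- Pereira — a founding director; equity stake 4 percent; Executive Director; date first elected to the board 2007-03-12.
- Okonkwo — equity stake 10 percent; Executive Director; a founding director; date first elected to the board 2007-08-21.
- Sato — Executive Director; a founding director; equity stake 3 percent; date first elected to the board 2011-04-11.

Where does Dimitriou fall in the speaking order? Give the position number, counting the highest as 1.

By board role: Marchetti and Dimitriou (Vice Chair); then Oyelaran, Sato, Brennan, Okonkwo, Bianchi, Pereira, Andersen and Varga (Executive Director).
Marchetti and Dimitriou both have date first elected to the board 1993-10-16, so the next rule applies.
Among Marchetti and Dimitriou, by equity stake (higher first): Marchetti (15 percent) before Dimitriou (6 percent).
Among Oyelaran, Sato, Brennan, Okonkwo, Bianchi, Pereira, Andersen and Varga, by date first elected to the board (later first): Oyelaran and Sato (2011-04-11) before Brennan (2010-03-15) before Okonkwo (2007-08-21) before Bianchi and Pereira (2007-03-12) before Andersen (2004-09-22) before Varga (2004-05-25).
Among Oyelaran and Sato, by equity stake (higher first): Oyelaran (13 percent) before Sato (3 percent).
Among Bianchi and Pereira, by equity stake (higher first): Bianchi (11 percent) before Pereira (4 percent).
Order: Marchetti, Dimitriou, Oyelaran, Sato, Brennan, Okonkwo, Bianchi, Pereira, Andersen, Varga. So position 2.

2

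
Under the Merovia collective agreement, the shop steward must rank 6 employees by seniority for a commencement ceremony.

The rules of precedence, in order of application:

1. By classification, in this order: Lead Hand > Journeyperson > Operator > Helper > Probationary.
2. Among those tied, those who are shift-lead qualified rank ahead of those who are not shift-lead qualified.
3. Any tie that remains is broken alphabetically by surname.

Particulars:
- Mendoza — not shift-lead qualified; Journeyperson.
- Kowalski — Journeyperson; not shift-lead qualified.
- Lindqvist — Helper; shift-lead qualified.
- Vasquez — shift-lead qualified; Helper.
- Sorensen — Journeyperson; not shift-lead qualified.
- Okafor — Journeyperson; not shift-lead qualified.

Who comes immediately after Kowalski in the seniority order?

Mendoza

By classification: Kowalski, Mendoza, Okafor and Sorensen (Journeyperson); then Lindqvist and Vasquez (Helper).
Kowalski, Mendoza, Okafor and Sorensen are each not shift-lead qualified, so the next rule applies.
Among Kowalski, Mendoza, Okafor and Sorensen, alphabetically by surname: Kowalski before Mendoza before Okafor before Sorensen.
Lindqvist and Vasquez are each shift-lead qualified, so the next rule applies.
Among Lindqvist and Vasquez, alphabetically by surname: Lindqvist before Vasquez.
Order: Kowalski, Mendoza, Okafor, Sorensen, Lindqvist, Vasquez.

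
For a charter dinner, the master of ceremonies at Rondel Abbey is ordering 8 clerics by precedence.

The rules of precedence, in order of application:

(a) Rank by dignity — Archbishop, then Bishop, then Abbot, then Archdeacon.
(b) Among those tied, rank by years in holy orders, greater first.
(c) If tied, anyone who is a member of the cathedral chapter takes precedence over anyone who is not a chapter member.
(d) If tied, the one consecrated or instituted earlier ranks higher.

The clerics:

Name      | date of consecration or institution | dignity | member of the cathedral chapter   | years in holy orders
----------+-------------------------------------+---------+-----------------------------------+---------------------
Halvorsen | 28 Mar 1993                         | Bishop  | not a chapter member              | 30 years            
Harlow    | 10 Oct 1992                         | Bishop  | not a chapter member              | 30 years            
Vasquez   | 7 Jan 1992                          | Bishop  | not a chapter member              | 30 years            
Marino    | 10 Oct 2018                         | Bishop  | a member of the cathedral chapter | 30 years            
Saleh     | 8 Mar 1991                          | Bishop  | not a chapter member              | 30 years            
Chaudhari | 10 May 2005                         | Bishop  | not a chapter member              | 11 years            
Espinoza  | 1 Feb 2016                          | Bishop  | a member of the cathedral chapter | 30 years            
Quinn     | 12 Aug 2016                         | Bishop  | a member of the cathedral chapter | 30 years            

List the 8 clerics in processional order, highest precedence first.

By dignity: Espinoza, Quinn, Marino, Saleh, Vasquez, Harlow, Halvorsen and Chaudhari (Bishop).
Among Espinoza, Quinn, Marino, Saleh, Vasquez, Harlow, Halvorsen and Chaudhari, by years in holy orders (higher first): Espinoza, Quinn, Marino, Saleh, Vasquez, Harlow and Halvorsen (30 years) before Chaudhari (11 years).
Among Espinoza, Quinn, Marino, Saleh, Vasquez, Harlow and Halvorsen, a member of the cathedral chapter before not a chapter member: Espinoza, Quinn and Marino (a member of the cathedral chapter) before Saleh, Vasquez, Harlow and Halvorsen (not a chapter member).
Among Espinoza, Quinn and Marino, by date of consecration or institution (earlier first): Espinoza (1 Feb 2016) before Quinn (12 Aug 2016) before Marino (10 Oct 2018).
Among Saleh, Vasquez, Harlow and Halvorsen, by date of consecration or institution (earlier first): Saleh (8 Mar 1991) before Vasquez (7 Jan 1992) before Harlow (10 Oct 1992) before Halvorsen (28 Mar 1993).
Full order: Espinoza, Quinn, Marino, Saleh, Vasquez, Harlow, Halvorsen, Chaudhari.

Espinoza, Quinn, Marino, Saleh, Vasquez, Harlow, Halvorsen, Chaudhari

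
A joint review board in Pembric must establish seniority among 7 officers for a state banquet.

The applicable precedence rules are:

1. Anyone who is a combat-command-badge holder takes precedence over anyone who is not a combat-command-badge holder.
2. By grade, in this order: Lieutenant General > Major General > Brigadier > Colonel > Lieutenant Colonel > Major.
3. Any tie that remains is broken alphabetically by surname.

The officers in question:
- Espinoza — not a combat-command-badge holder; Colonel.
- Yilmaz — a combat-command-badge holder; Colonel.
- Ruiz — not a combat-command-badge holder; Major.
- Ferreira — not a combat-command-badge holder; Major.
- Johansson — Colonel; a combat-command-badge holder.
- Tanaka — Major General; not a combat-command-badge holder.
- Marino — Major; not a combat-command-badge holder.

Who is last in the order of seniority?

By the first rule: Johansson and Yilmaz (both a combat-command-badge holder); then Tanaka, Espinoza, Ferreira, Marino and Ruiz (each not a combat-command-badge holder).
Johansson and Yilmaz are each Colonel, so the next rule applies.
Among Johansson and Yilmaz, alphabetically by surname: Johansson before Yilmaz.
Among Tanaka, Espinoza, Ferreira, Marino and Ruiz, by grade: Tanaka (Major General) before Espinoza (Colonel) before Ferreira, Marino and Ruiz (Major).
Among Ferreira, Marino and Ruiz, alphabetically by surname: Ferreira before Marino before Ruiz.
Order: Johansson, Yilmaz, Tanaka, Espinoza, Ferreira, Marino, Ruiz.

Ruiz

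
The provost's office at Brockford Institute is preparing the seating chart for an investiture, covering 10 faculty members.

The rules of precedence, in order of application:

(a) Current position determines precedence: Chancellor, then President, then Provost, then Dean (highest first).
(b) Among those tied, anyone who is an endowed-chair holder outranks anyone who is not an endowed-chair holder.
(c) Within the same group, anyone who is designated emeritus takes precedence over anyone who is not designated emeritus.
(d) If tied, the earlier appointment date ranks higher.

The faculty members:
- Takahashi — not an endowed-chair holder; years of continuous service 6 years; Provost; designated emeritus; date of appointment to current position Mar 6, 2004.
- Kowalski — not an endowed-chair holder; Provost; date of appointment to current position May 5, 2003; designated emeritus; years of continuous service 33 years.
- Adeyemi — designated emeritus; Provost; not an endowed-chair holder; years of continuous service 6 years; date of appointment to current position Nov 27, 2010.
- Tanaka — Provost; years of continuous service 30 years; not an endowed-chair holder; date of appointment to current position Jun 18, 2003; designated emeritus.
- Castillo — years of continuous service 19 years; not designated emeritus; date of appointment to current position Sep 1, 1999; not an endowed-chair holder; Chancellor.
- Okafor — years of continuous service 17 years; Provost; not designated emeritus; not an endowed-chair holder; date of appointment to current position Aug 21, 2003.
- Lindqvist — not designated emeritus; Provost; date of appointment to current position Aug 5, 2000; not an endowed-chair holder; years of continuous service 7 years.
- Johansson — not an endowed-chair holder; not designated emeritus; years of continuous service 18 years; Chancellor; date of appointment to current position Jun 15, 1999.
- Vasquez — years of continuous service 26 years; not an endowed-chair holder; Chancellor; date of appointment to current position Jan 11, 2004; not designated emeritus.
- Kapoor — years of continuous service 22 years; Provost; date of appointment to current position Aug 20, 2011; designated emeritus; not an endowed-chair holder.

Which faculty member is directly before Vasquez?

By current position: Johansson, Castillo and Vasquez (Chancellor); then Kowalski, Tanaka, Takahashi, Adeyemi, Kapoor, Lindqvist and Okafor (Provost).
Johansson, Castillo and Vasquez are each not an endowed-chair holder, so the next rule applies.
Johansson, Castillo and Vasquez are each not designated emeritus, so the next rule applies.
Among Johansson, Castillo and Vasquez, by date of appointment to current position (earlier first): Johansson (Jun 15, 1999) before Castillo (Sep 1, 1999) before Vasquez (Jan 11, 2004).
Kowalski, Tanaka, Takahashi, Adeyemi, Kapoor, Lindqvist and Okafor are each not an endowed-chair holder, so the next rule applies.
Among Kowalski, Tanaka, Takahashi, Adeyemi, Kapoor, Lindqvist and Okafor, designated emeritus before not designated emeritus: Kowalski, Tanaka, Takahashi, Adeyemi and Kapoor (designated emeritus) before Lindqvist and Okafor (not designated emeritus).
Among Kowalski, Tanaka, Takahashi, Adeyemi and Kapoor, by date of appointment to current position (earlier first): Kowalski (May 5, 2003) before Tanaka (Jun 18, 2003) before Takahashi (Mar 6, 2004) before Adeyemi (Nov 27, 2010) before Kapoor (Aug 20, 2011).
Among Lindqvist and Okafor, by date of appointment to current position (earlier first): Lindqvist (Aug 5, 2000) before Okafor (Aug 21, 2003).
Order: Johansson, Castillo, Vasquez, Kowalski, Tanaka, Takahashi, Adeyemi, Kapoor, Lindqvist, Okafor.

Castillo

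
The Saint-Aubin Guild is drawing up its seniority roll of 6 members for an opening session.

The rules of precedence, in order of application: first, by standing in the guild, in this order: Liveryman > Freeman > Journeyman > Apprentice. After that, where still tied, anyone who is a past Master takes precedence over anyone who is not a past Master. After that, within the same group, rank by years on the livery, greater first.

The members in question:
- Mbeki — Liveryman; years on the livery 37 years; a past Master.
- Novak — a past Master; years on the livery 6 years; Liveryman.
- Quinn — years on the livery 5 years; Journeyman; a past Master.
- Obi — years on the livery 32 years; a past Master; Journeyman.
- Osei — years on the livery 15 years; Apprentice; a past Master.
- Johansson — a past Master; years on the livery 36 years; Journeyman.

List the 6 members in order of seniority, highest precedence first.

By standing in the guild: Mbeki and Novak (Liveryman); then Johansson, Obi and Quinn (Journeyman); then Osei (Apprentice).
Mbeki and Novak are each a past Master, so the next rule applies.
Among Mbeki and Novak, by years on the livery (higher first): Mbeki (37 years) before Novak (6 years).
Johansson, Obi and Quinn are each a past Master, so the next rule applies.
Among Johansson, Obi and Quinn, by years on the livery (higher first): Johansson (36 years) before Obi (32 years) before Quinn (5 years).
Full order: Mbeki, Novak, Johansson, Obi, Quinn, Osei.

Mbeki, Novak, Johansson, Obi, Quinn, Osei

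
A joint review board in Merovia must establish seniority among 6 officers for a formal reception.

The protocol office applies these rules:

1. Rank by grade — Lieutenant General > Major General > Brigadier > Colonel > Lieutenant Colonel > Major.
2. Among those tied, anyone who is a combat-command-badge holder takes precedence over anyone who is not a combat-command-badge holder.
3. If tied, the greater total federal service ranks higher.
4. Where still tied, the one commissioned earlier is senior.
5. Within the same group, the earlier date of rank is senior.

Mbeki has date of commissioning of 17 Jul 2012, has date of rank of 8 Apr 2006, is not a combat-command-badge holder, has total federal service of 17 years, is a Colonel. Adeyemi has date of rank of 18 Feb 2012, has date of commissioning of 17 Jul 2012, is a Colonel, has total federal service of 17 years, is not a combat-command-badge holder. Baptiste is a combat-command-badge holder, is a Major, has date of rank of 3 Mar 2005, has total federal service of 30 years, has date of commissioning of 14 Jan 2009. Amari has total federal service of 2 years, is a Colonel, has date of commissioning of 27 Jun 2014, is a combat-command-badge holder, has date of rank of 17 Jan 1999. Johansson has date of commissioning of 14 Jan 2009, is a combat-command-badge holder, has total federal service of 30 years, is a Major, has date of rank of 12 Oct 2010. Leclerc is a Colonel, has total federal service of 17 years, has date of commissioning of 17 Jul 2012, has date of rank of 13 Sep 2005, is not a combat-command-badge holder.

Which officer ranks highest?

Amari

By grade: Amari, Leclerc, Mbeki and Adeyemi (Colonel); then Baptiste and Johansson (Major).
Among Amari, Leclerc, Mbeki and Adeyemi, a combat-command-badge holder before not a combat-command-badge holder: Amari (a combat-command-badge holder) before Leclerc, Mbeki and Adeyemi (not a combat-command-badge holder).
Leclerc, Mbeki and Adeyemi all have total federal service 17 years, so the next rule applies.
Leclerc, Mbeki and Adeyemi all have date of commissioning 17 Jul 2012, so the next rule applies.
Among Leclerc, Mbeki and Adeyemi, by date of rank (earlier first): Leclerc (13 Sep 2005) before Mbeki (8 Apr 2006) before Adeyemi (18 Feb 2012).
Baptiste and Johansson are each a combat-command-badge holder, so the next rule applies.
Baptiste and Johansson both have total federal service 30 years, so the next rule applies.
Baptiste and Johansson both have date of commissioning 14 Jan 2009, so the next rule applies.
Among Baptiste and Johansson, by date of rank (earlier first): Baptiste (3 Mar 2005) before Johansson (12 Oct 2010).
Order: Amari, Leclerc, Mbeki, Adeyemi, Baptiste, Johansson.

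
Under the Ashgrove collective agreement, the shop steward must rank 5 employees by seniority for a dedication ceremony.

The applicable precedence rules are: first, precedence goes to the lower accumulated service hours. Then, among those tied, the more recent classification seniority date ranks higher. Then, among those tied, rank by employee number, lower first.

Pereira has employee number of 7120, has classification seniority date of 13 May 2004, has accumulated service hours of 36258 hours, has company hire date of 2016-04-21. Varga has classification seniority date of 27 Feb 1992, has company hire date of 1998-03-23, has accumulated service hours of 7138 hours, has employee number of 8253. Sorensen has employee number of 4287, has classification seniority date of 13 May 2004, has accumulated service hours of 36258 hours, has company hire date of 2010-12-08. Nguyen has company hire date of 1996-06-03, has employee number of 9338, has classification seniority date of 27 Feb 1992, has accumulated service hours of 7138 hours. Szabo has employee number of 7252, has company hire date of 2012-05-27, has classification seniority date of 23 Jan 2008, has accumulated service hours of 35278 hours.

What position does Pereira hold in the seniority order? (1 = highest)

5

By accumulated service hours (lower first): Varga and Nguyen (both 7138 hours); then Szabo (35278 hours); then Sorensen and Pereira (both 36258 hours).
Varga and Nguyen both have classification seniority date 27 Feb 1992, so the next rule applies.
Among Varga and Nguyen, by employee number (lower first): Varga (8253) before Nguyen (9338).
Sorensen and Pereira both have classification seniority date 13 May 2004, so the next rule applies.
Among Sorensen and Pereira, by employee number (lower first): Sorensen (4287) before Pereira (7120).
Order: Varga, Nguyen, Szabo, Sorensen, Pereira. So position 5.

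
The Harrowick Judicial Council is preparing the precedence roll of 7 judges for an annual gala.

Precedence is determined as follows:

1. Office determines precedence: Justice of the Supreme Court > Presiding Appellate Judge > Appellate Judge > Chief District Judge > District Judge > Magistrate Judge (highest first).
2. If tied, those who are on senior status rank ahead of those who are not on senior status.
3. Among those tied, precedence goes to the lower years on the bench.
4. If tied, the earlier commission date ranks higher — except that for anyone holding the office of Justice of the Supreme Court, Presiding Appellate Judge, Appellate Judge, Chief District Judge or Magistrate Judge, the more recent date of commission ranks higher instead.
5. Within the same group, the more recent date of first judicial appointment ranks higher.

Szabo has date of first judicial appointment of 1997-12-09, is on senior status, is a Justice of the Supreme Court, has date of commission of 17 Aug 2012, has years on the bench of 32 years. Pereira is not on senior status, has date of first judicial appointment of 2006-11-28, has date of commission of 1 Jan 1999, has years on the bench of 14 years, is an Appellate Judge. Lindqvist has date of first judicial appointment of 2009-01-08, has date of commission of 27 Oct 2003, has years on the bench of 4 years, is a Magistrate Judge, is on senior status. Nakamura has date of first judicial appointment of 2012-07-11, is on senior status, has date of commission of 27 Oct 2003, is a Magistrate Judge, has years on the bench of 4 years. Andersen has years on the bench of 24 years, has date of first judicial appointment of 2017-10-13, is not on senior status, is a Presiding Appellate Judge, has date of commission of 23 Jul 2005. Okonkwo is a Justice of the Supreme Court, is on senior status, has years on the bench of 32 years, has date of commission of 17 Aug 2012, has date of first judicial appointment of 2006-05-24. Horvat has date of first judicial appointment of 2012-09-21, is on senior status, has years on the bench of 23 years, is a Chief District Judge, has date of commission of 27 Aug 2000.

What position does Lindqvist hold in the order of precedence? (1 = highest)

7

By office: Okonkwo and Szabo (Justice of the Supreme Court); then Andersen (Presiding Appellate Judge); then Pereira (Appellate Judge); then Horvat (Chief District Judge); then Nakamura and Lindqvist (Magistrate Judge).
Okonkwo and Szabo are each on senior status, so the next rule applies.
Okonkwo and Szabo both have years on the bench 32 years, so the next rule applies.
Okonkwo and Szabo both have date of commission 17 Aug 2012, so the next rule applies.
Among Okonkwo and Szabo, by date of first judicial appointment (later first): Okonkwo (2006-05-24) before Szabo (1997-12-09).
Nakamura and Lindqvist are each on senior status, so the next rule applies.
Nakamura and Lindqvist both have years on the bench 4 years, so the next rule applies.
Nakamura and Lindqvist both have date of commission 27 Oct 2003, so the next rule applies.
Among Nakamura and Lindqvist, by date of first judicial appointment (later first): Nakamura (2012-07-11) before Lindqvist (2009-01-08).
Order: Okonkwo, Szabo, Andersen, Pereira, Horvat, Nakamura, Lindqvist. So position 7.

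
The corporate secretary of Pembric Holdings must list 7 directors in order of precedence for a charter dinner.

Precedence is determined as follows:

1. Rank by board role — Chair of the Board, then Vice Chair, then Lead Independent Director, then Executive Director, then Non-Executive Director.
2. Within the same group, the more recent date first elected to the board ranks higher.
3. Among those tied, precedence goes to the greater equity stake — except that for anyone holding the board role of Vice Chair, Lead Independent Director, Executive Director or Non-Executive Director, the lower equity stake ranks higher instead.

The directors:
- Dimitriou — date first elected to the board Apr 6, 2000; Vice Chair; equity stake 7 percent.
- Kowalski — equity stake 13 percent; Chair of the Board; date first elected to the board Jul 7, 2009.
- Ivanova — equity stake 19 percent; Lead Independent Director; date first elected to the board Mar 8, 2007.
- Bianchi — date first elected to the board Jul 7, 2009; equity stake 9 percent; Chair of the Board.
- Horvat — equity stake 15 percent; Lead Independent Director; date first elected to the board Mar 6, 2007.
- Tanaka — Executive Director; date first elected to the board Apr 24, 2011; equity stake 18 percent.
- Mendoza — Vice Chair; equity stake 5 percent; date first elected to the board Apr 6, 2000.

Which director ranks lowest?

Tanaka

By board role: Kowalski and Bianchi (Chair of the Board); then Mendoza and Dimitriou (Vice Chair); then Ivanova and Horvat (Lead Independent Director); then Tanaka (Executive Director).
Kowalski and Bianchi both have date first elected to the board Jul 7, 2009, so the next rule applies.
Among Kowalski and Bianchi, by equity stake (higher first): Kowalski (13 percent) before Bianchi (9 percent).
Mendoza and Dimitriou both have date first elected to the board Apr 6, 2000, so the next rule applies.
Among Mendoza and Dimitriou, by equity stake (lower first) (reversed rule for this group): Mendoza (5 percent) before Dimitriou (7 percent).
Among Ivanova and Horvat, by date first elected to the board (later first): Ivanova (Mar 8, 2007) before Horvat (Mar 6, 2007).
Order: Kowalski, Bianchi, Mendoza, Dimitriou, Ivanova, Horvat, Tanaka.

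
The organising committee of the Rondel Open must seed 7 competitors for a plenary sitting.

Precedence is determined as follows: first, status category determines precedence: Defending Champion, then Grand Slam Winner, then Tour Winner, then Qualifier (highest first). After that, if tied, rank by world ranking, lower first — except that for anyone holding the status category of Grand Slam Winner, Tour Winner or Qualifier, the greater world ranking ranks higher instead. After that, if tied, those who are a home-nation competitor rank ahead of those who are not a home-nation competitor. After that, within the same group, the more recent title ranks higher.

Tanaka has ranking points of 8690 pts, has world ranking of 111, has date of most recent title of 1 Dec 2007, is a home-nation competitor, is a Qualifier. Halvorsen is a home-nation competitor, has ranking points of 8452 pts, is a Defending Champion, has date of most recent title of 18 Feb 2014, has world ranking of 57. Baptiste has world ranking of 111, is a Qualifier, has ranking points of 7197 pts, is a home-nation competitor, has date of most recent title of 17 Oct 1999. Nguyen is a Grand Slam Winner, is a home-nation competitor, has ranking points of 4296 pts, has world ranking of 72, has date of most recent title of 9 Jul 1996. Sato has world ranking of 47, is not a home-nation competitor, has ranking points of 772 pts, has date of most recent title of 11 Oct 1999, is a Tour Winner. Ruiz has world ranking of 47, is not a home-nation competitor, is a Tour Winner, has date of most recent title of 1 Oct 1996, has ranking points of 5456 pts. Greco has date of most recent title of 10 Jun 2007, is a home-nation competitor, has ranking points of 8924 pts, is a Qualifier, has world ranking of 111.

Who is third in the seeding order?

Sato

By status category: Halvorsen (Defending Champion); then Nguyen (Grand Slam Winner); then Sato and Ruiz (Tour Winner); then Tanaka, Greco and Baptiste (Qualifier).
Sato and Ruiz both have world ranking 47, so the next rule applies.
Sato and Ruiz are each not a home-nation competitor, so the next rule applies.
Among Sato and Ruiz, by date of most recent title (later first): Sato (11 Oct 1999) before Ruiz (1 Oct 1996).
Tanaka, Greco and Baptiste all have world ranking 111, so the next rule applies.
Tanaka, Greco and Baptiste are each a home-nation competitor, so the next rule applies.
Among Tanaka, Greco and Baptiste, by date of most recent title (later first): Tanaka (1 Dec 2007) before Greco (10 Jun 2007) before Baptiste (17 Oct 1999).
Order: Halvorsen, Nguyen, Sato, Ruiz, Tanaka, Greco, Baptiste.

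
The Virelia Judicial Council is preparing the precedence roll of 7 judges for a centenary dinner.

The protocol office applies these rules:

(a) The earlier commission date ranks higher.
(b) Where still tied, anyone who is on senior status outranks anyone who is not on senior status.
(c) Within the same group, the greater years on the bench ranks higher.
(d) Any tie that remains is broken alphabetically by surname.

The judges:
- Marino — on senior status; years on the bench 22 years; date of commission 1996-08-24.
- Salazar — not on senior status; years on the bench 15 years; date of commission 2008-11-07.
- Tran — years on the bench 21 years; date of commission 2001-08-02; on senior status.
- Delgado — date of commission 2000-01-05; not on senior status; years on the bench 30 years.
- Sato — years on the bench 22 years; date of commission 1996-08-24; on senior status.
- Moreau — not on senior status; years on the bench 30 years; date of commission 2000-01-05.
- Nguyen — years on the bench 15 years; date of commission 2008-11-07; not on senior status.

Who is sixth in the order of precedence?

Nguyen

By date of commission (earlier first): Marino and Sato (both 1996-08-24); then Delgado and Moreau (both 2000-01-05); then Tran (2001-08-02); then Nguyen and Salazar (both 2008-11-07).
Marino and Sato are each on senior status, so the next rule applies.
Marino and Sato both have years on the bench 22 years, so the next rule applies.
Among Marino and Sato, alphabetically by surname: Marino before Sato.
Delgado and Moreau are each not on senior status, so the next rule applies.
Delgado and Moreau both have years on the bench 30 years, so the next rule applies.
Among Delgado and Moreau, alphabetically by surname: Delgado before Moreau.
Nguyen and Salazar are each not on senior status, so the next rule applies.
Nguyen and Salazar both have years on the bench 15 years, so the next rule applies.
Among Nguyen and Salazar, alphabetically by surname: Nguyen before Salazar.
Order: Marino, Sato, Delgado, Moreau, Tran, Nguyen, Salazar.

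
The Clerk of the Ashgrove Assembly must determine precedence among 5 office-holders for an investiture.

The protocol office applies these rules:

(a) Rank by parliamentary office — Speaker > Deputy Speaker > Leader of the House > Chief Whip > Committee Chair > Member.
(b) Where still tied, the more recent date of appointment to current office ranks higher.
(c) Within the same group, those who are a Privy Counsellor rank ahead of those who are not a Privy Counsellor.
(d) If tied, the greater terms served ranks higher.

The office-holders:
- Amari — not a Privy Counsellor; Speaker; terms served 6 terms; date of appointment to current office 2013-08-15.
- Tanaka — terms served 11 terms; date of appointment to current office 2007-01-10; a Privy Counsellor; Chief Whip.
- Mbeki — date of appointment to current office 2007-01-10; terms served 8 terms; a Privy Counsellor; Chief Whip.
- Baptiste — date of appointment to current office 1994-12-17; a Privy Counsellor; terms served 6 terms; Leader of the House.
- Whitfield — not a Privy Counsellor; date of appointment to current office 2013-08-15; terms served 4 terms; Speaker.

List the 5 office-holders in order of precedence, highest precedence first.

By parliamentary office: Amari and Whitfield (Speaker); then Baptiste (Leader of the House); then Tanaka and Mbeki (Chief Whip).
Amari and Whitfield both have date of appointment to current office 2013-08-15, so the next rule applies.
Amari and Whitfield are each not a Privy Counsellor, so the next rule applies.
Among Amari and Whitfield, by terms served (higher first): Amari (6 terms) before Whitfield (4 terms).
Tanaka and Mbeki both have date of appointment to current office 2007-01-10, so the next rule applies.
Tanaka and Mbeki are each a Privy Counsellor, so the next rule applies.
Among Tanaka and Mbeki, by terms served (higher first): Tanaka (11 terms) before Mbeki (8 terms).
Full order: Amari, Whitfield, Baptiste, Tanaka, Mbeki.

Amari, Whitfield, Baptiste, Tanaka, Mbeki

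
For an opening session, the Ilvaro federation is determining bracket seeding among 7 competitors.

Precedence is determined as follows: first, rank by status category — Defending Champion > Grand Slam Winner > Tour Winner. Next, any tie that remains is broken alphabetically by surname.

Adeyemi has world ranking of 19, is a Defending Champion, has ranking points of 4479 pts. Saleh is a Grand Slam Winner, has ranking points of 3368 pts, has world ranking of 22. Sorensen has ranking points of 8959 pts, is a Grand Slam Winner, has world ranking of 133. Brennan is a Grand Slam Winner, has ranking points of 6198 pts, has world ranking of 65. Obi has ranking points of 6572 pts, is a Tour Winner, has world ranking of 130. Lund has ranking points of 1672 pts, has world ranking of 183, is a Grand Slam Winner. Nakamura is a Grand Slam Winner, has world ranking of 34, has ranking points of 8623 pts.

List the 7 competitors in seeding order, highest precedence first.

Adeyemi, Brennan, Lund, Nakamura, Saleh, Sorensen, Obi

By status category: Adeyemi (Defending Champion); then Brennan, Lund, Nakamura, Saleh and Sorensen (Grand Slam Winner); then Obi (Tour Winner).
Among Brennan, Lund, Nakamura, Saleh and Sorensen, alphabetically by surname: Brennan before Lund before Nakamura before Saleh before Sorensen.
Full order: Adeyemi, Brennan, Lund, Nakamura, Saleh, Sorensen, Obi.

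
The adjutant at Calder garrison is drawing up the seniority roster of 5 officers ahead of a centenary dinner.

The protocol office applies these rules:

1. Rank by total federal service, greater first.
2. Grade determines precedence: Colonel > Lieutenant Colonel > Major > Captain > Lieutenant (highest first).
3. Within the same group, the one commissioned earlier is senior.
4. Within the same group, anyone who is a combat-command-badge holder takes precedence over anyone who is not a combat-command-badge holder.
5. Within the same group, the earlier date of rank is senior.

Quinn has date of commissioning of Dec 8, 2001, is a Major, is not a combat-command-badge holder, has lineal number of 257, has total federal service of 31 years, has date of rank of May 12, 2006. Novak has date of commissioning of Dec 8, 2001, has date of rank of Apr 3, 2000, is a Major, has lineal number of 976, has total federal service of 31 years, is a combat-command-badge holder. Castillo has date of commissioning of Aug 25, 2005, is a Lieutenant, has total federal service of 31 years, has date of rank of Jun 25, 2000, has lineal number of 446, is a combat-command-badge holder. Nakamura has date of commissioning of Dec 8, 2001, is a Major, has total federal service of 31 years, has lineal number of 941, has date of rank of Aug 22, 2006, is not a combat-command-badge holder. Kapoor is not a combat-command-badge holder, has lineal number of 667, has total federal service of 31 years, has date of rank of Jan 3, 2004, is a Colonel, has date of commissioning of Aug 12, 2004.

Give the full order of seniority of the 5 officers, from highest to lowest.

Kapoor, Novak, Quinn, Nakamura, Castillo

By total federal service (higher first): Kapoor, Novak, Quinn, Nakamura and Castillo (each 31 years).
Among Kapoor, Novak, Quinn, Nakamura and Castillo, by grade: Kapoor (Colonel) before Novak, Quinn and Nakamura (Major) before Castillo (Lieutenant).
Novak, Quinn and Nakamura all have date of commissioning Dec 8, 2001, so the next rule applies.
Among Novak, Quinn and Nakamura, a combat-command-badge holder before not a combat-command-badge holder: Novak (a combat-command-badge holder) before Quinn and Nakamura (not a combat-command-badge holder).
Among Quinn and Nakamura, by date of rank (earlier first): Quinn (May 12, 2006) before Nakamura (Aug 22, 2006).
Full order: Kapoor, Novak, Quinn, Nakamura, Castillo.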